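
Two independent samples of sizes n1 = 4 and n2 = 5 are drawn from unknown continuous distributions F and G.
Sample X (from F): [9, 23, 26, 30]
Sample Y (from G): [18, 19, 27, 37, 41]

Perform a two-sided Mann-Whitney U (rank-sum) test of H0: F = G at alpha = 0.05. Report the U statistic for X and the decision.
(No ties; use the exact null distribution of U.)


Step 1: Combine and sort all 9 observations; assign midranks.
sorted (value, group): (9,X), (18,Y), (19,Y), (23,X), (26,X), (27,Y), (30,X), (37,Y), (41,Y)
ranks: 9->1, 18->2, 19->3, 23->4, 26->5, 27->6, 30->7, 37->8, 41->9
Step 2: Rank sum for X: R1 = 1 + 4 + 5 + 7 = 17.
Step 3: U_X = R1 - n1(n1+1)/2 = 17 - 4*5/2 = 17 - 10 = 7.
       U_Y = n1*n2 - U_X = 20 - 7 = 13.
Step 4: No ties, so the exact null distribution of U (based on enumerating the C(9,4) = 126 equally likely rank assignments) gives the two-sided p-value.
Step 5: p-value = 0.555556; compare to alpha = 0.05. fail to reject H0.

U_X = 7, p = 0.555556, fail to reject H0 at alpha = 0.05.


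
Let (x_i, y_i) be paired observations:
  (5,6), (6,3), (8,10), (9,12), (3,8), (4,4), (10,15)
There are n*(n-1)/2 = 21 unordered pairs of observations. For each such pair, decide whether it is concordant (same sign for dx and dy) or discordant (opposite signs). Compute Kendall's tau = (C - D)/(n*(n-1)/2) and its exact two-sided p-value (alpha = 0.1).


Step 1: Enumerate the 21 unordered pairs (i,j) with i<j and classify each by sign(x_j-x_i) * sign(y_j-y_i).
  (1,2):dx=+1,dy=-3->D; (1,3):dx=+3,dy=+4->C; (1,4):dx=+4,dy=+6->C; (1,5):dx=-2,dy=+2->D
  (1,6):dx=-1,dy=-2->C; (1,7):dx=+5,dy=+9->C; (2,3):dx=+2,dy=+7->C; (2,4):dx=+3,dy=+9->C
  (2,5):dx=-3,dy=+5->D; (2,6):dx=-2,dy=+1->D; (2,7):dx=+4,dy=+12->C; (3,4):dx=+1,dy=+2->C
  (3,5):dx=-5,dy=-2->C; (3,6):dx=-4,dy=-6->C; (3,7):dx=+2,dy=+5->C; (4,5):dx=-6,dy=-4->C
  (4,6):dx=-5,dy=-8->C; (4,7):dx=+1,dy=+3->C; (5,6):dx=+1,dy=-4->D; (5,7):dx=+7,dy=+7->C
  (6,7):dx=+6,dy=+11->C
Step 2: C = 16, D = 5, total pairs = 21.
Step 3: tau = (C - D)/(n(n-1)/2) = (16 - 5)/21 = 0.523810.
Step 4: Exact two-sided p-value (enumerate n! = 5040 permutations of y under H0): p = 0.136111.
Step 5: alpha = 0.1. fail to reject H0.

tau_b = 0.5238 (C=16, D=5), p = 0.136111, fail to reject H0.


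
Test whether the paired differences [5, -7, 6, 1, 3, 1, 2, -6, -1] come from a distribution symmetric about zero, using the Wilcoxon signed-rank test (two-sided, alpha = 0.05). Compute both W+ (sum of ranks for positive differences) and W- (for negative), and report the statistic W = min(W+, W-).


Step 1: Drop any zero differences (none here) and take |d_i|.
|d| = [5, 7, 6, 1, 3, 1, 2, 6, 1]
Step 2: Midrank |d_i| (ties get averaged ranks).
ranks: |5|->6, |7|->9, |6|->7.5, |1|->2, |3|->5, |1|->2, |2|->4, |6|->7.5, |1|->2
Step 3: Attach original signs; sum ranks with positive sign and with negative sign.
W+ = 6 + 7.5 + 2 + 5 + 2 + 4 = 26.5
W- = 9 + 7.5 + 2 = 18.5
(Check: W+ + W- = 45 should equal n(n+1)/2 = 45.)
Step 4: Test statistic W = min(W+, W-) = 18.5.
Step 5: Ties in |d|, so use the tie-corrected normal approximation.
        E[W] = n(n+1)/4 = 9*10/4 = 22.5.
        Tie groups: |d|=1 (t=3), |d|=6 (t=2); sum(t^3 - t) = 30.
        Var[W] = n(n+1)(2n+1)/24 - sum(t^3-t)/48 = 1710/24 - 30/48 = 70.625.
        z = (W - E[W]) / sqrt(Var[W]) = (18.5 - 22.5) / 8.4039 = -0.4760.
        Two-sided p = 2*Phi(z) = 0.634095.
Step 6: alpha = 0.05. fail to reject H0.

W+ = 26.5, W- = 18.5, W = min = 18.5, p = 0.634095, fail to reject H0.


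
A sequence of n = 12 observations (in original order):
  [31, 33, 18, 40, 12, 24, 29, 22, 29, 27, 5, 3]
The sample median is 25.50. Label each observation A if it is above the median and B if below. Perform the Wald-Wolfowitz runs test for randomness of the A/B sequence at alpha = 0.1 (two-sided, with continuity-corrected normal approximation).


Step 1: Compute median = 25.50; label A = above, B = below.
Labels in order: AABABBABAABB  (n_A = 6, n_B = 6)
Step 2: Count runs R = 8.
Step 3: Under H0 (random ordering), E[R] = 2*n_A*n_B/(n_A+n_B) + 1 = 2*6*6/12 + 1 = 7.0000.
        Var[R] = 2*n_A*n_B*(2*n_A*n_B - n_A - n_B) / ((n_A+n_B)^2 * (n_A+n_B-1)) = 4320/1584 = 2.7273.
        SD[R] = 1.6514.
Step 4: Continuity-corrected z = (R - 0.5 - E[R]) / SD[R] = (8 - 0.5 - 7.0000) / 1.6514 = 0.3028.
Step 5: Two-sided p-value via normal approximation = 2*(1 - Phi(|z|)) = 0.762069.
Step 6: alpha = 0.1. fail to reject H0.

R = 8, z = 0.3028, p = 0.762069, fail to reject H0.


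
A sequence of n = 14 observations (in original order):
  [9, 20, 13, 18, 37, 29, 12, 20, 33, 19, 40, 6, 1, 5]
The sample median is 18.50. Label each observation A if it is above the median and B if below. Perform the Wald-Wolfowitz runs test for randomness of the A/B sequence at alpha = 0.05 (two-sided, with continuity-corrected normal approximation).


Step 1: Compute median = 18.50; label A = above, B = below.
Labels in order: BABBAABAAAABBB  (n_A = 7, n_B = 7)
Step 2: Count runs R = 7.
Step 3: Under H0 (random ordering), E[R] = 2*n_A*n_B/(n_A+n_B) + 1 = 2*7*7/14 + 1 = 8.0000.
        Var[R] = 2*n_A*n_B*(2*n_A*n_B - n_A - n_B) / ((n_A+n_B)^2 * (n_A+n_B-1)) = 8232/2548 = 3.2308.
        SD[R] = 1.7974.
Step 4: Continuity-corrected z = (R + 0.5 - E[R]) / SD[R] = (7 + 0.5 - 8.0000) / 1.7974 = -0.2782.
Step 5: Two-sided p-value via normal approximation = 2*(1 - Phi(|z|)) = 0.780879.
Step 6: alpha = 0.05. fail to reject H0.

R = 7, z = -0.2782, p = 0.780879, fail to reject H0.


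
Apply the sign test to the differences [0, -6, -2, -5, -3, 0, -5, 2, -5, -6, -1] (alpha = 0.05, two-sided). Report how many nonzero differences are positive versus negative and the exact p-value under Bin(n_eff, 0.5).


Step 1: Discard zero differences. Original n = 11; n_eff = number of nonzero differences = 9.
Nonzero differences (with sign): -6, -2, -5, -3, -5, +2, -5, -6, -1
Step 2: Count signs: positive = 1, negative = 8.
Step 3: Under H0: P(positive) = 0.5, so the number of positives S ~ Bin(9, 0.5).
Step 4: Two-sided exact p-value = sum of Bin(9,0.5) probabilities at or below the observed probability = 0.039062.
Step 5: alpha = 0.05. reject H0.

n_eff = 9, pos = 1, neg = 8, p = 0.039062, reject H0.


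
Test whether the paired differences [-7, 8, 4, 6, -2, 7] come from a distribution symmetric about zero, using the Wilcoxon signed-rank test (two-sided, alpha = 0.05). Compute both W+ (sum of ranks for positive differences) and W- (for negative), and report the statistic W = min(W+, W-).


Step 1: Drop any zero differences (none here) and take |d_i|.
|d| = [7, 8, 4, 6, 2, 7]
Step 2: Midrank |d_i| (ties get averaged ranks).
ranks: |7|->4.5, |8|->6, |4|->2, |6|->3, |2|->1, |7|->4.5
Step 3: Attach original signs; sum ranks with positive sign and with negative sign.
W+ = 6 + 2 + 3 + 4.5 = 15.5
W- = 4.5 + 1 = 5.5
(Check: W+ + W- = 21 should equal n(n+1)/2 = 21.)
Step 4: Test statistic W = min(W+, W-) = 5.5.
Step 5: Ties in |d|, so use the tie-corrected normal approximation.
        E[W] = n(n+1)/4 = 6*7/4 = 10.5.
        Tie groups: |d|=7 (t=2); sum(t^3 - t) = 6.
        Var[W] = n(n+1)(2n+1)/24 - sum(t^3-t)/48 = 546/24 - 6/48 = 22.625.
        z = (W - E[W]) / sqrt(Var[W]) = (5.5 - 10.5) / 4.7566 = -1.0512.
        Two-sided p = 2*Phi(z) = 0.293177.
Step 6: alpha = 0.05. fail to reject H0.

W+ = 15.5, W- = 5.5, W = min = 5.5, p = 0.293177, fail to reject H0.


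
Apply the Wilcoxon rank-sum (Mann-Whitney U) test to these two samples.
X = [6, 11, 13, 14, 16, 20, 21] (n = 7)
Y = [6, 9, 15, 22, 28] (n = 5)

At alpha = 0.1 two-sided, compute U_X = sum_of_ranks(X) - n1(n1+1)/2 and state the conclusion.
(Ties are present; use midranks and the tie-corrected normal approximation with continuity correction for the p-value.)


Step 1: Combine and sort all 12 observations; assign midranks.
sorted (value, group): (6,X), (6,Y), (9,Y), (11,X), (13,X), (14,X), (15,Y), (16,X), (20,X), (21,X), (22,Y), (28,Y)
ranks: 6->1.5, 6->1.5, 9->3, 11->4, 13->5, 14->6, 15->7, 16->8, 20->9, 21->10, 22->11, 28->12
Step 2: Rank sum for X: R1 = 1.5 + 4 + 5 + 6 + 8 + 9 + 10 = 43.5.
Step 3: U_X = R1 - n1(n1+1)/2 = 43.5 - 7*8/2 = 43.5 - 28 = 15.5.
       U_Y = n1*n2 - U_X = 35 - 15.5 = 19.5.
Step 4: Ties are present, so use the tie-corrected normal approximation (with continuity correction) for the p-value.
Step 5: p-value = 0.807210; compare to alpha = 0.1. fail to reject H0.

U_X = 15.5, p = 0.807210, fail to reject H0 at alpha = 0.1.


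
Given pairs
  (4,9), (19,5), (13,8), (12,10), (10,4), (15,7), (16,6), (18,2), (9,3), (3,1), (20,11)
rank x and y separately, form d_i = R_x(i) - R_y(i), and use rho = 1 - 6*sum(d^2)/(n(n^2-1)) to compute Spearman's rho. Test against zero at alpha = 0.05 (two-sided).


Step 1: Rank x and y separately (midranks; no ties here).
rank(x): 4->2, 19->10, 13->6, 12->5, 10->4, 15->7, 16->8, 18->9, 9->3, 3->1, 20->11
rank(y): 9->9, 5->5, 8->8, 10->10, 4->4, 7->7, 6->6, 2->2, 3->3, 1->1, 11->11
Step 2: d_i = R_x(i) - R_y(i); compute d_i^2.
  (2-9)^2=49, (10-5)^2=25, (6-8)^2=4, (5-10)^2=25, (4-4)^2=0, (7-7)^2=0, (8-6)^2=4, (9-2)^2=49, (3-3)^2=0, (1-1)^2=0, (11-11)^2=0
sum(d^2) = 156.
Step 3: rho = 1 - 6*156 / (11*(11^2 - 1)) = 1 - 936/1320 = 0.290909.
Step 4: Under H0, t = rho * sqrt((n-2)/(1-rho^2)) = 0.9122 ~ t(9).
Step 5: Two-sided p-value from the t-distribution with 9 df = 0.385457.
Step 6: alpha = 0.05. fail to reject H0.

rho = 0.2909, p = 0.385457, fail to reject H0 at alpha = 0.05.


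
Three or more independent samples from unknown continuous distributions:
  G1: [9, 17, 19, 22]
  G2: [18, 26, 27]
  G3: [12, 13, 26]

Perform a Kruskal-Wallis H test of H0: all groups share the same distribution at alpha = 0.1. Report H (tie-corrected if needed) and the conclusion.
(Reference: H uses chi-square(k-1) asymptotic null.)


Step 1: Combine all N = 10 observations and assign midranks.
sorted (value, group, rank): (9,G1,1), (12,G3,2), (13,G3,3), (17,G1,4), (18,G2,5), (19,G1,6), (22,G1,7), (26,G2,8.5), (26,G3,8.5), (27,G2,10)
Step 2: Sum ranks within each group.
R_1 = 18 (n_1 = 4)
R_2 = 23.5 (n_2 = 3)
R_3 = 13.5 (n_3 = 3)
Step 3: H = 12/(N(N+1)) * sum(R_i^2/n_i) - 3(N+1)
     = 12/(10*11) * (18^2/4 + 23.5^2/3 + 13.5^2/3) - 3*11
     = 0.109091 * 325.833 - 33
     = 2.545455.
Step 4: Ties present; correction factor C = 1 - 6/(10^3 - 10) = 0.993939. Corrected H = 2.545455 / 0.993939 = 2.560976.
Step 5: Under H0, H ~ chi^2(2); p-value = 0.277902.
Step 6: alpha = 0.1. fail to reject H0.

H = 2.5610, df = 2, p = 0.277902, fail to reject H0.


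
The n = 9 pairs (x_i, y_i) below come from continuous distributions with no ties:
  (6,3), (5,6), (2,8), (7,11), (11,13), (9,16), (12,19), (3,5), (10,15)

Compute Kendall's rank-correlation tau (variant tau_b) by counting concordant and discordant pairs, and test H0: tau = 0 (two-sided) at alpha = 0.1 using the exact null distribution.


Step 1: Enumerate the 36 unordered pairs (i,j) with i<j and classify each by sign(x_j-x_i) * sign(y_j-y_i).
  (1,2):dx=-1,dy=+3->D; (1,3):dx=-4,dy=+5->D; (1,4):dx=+1,dy=+8->C; (1,5):dx=+5,dy=+10->C
  (1,6):dx=+3,dy=+13->C; (1,7):dx=+6,dy=+16->C; (1,8):dx=-3,dy=+2->D; (1,9):dx=+4,dy=+12->C
  (2,3):dx=-3,dy=+2->D; (2,4):dx=+2,dy=+5->C; (2,5):dx=+6,dy=+7->C; (2,6):dx=+4,dy=+10->C
  (2,7):dx=+7,dy=+13->C; (2,8):dx=-2,dy=-1->C; (2,9):dx=+5,dy=+9->C; (3,4):dx=+5,dy=+3->C
  (3,5):dx=+9,dy=+5->C; (3,6):dx=+7,dy=+8->C; (3,7):dx=+10,dy=+11->C; (3,8):dx=+1,dy=-3->D
  (3,9):dx=+8,dy=+7->C; (4,5):dx=+4,dy=+2->C; (4,6):dx=+2,dy=+5->C; (4,7):dx=+5,dy=+8->C
  (4,8):dx=-4,dy=-6->C; (4,9):dx=+3,dy=+4->C; (5,6):dx=-2,dy=+3->D; (5,7):dx=+1,dy=+6->C
  (5,8):dx=-8,dy=-8->C; (5,9):dx=-1,dy=+2->D; (6,7):dx=+3,dy=+3->C; (6,8):dx=-6,dy=-11->C
  (6,9):dx=+1,dy=-1->D; (7,8):dx=-9,dy=-14->C; (7,9):dx=-2,dy=-4->C; (8,9):dx=+7,dy=+10->C
Step 2: C = 28, D = 8, total pairs = 36.
Step 3: tau = (C - D)/(n(n-1)/2) = (28 - 8)/36 = 0.555556.
Step 4: Exact two-sided p-value (enumerate n! = 362880 permutations of y under H0): p = 0.044615.
Step 5: alpha = 0.1. reject H0.

tau_b = 0.5556 (C=28, D=8), p = 0.044615, reject H0.


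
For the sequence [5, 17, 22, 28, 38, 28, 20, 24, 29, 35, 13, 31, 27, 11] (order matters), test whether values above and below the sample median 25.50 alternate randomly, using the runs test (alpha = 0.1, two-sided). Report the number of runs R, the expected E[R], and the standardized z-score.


Step 1: Compute median = 25.50; label A = above, B = below.
Labels in order: BBBAAABBAABAAB  (n_A = 7, n_B = 7)
Step 2: Count runs R = 7.
Step 3: Under H0 (random ordering), E[R] = 2*n_A*n_B/(n_A+n_B) + 1 = 2*7*7/14 + 1 = 8.0000.
        Var[R] = 2*n_A*n_B*(2*n_A*n_B - n_A - n_B) / ((n_A+n_B)^2 * (n_A+n_B-1)) = 8232/2548 = 3.2308.
        SD[R] = 1.7974.
Step 4: Continuity-corrected z = (R + 0.5 - E[R]) / SD[R] = (7 + 0.5 - 8.0000) / 1.7974 = -0.2782.
Step 5: Two-sided p-value via normal approximation = 2*(1 - Phi(|z|)) = 0.780879.
Step 6: alpha = 0.1. fail to reject H0.

R = 7, z = -0.2782, p = 0.780879, fail to reject H0.


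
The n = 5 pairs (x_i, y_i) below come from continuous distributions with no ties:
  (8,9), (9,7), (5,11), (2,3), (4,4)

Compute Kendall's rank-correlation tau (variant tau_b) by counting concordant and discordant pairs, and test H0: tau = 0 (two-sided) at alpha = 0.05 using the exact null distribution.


Step 1: Enumerate the 10 unordered pairs (i,j) with i<j and classify each by sign(x_j-x_i) * sign(y_j-y_i).
  (1,2):dx=+1,dy=-2->D; (1,3):dx=-3,dy=+2->D; (1,4):dx=-6,dy=-6->C; (1,5):dx=-4,dy=-5->C
  (2,3):dx=-4,dy=+4->D; (2,4):dx=-7,dy=-4->C; (2,5):dx=-5,dy=-3->C; (3,4):dx=-3,dy=-8->C
  (3,5):dx=-1,dy=-7->C; (4,5):dx=+2,dy=+1->C
Step 2: C = 7, D = 3, total pairs = 10.
Step 3: tau = (C - D)/(n(n-1)/2) = (7 - 3)/10 = 0.400000.
Step 4: Exact two-sided p-value (enumerate n! = 120 permutations of y under H0): p = 0.483333.
Step 5: alpha = 0.05. fail to reject H0.

tau_b = 0.4000 (C=7, D=3), p = 0.483333, fail to reject H0.


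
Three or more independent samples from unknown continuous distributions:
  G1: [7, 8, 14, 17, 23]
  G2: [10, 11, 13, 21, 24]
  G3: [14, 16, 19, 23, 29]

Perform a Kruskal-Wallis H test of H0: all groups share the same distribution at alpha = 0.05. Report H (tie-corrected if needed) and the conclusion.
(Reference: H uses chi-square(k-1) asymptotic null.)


Step 1: Combine all N = 15 observations and assign midranks.
sorted (value, group, rank): (7,G1,1), (8,G1,2), (10,G2,3), (11,G2,4), (13,G2,5), (14,G1,6.5), (14,G3,6.5), (16,G3,8), (17,G1,9), (19,G3,10), (21,G2,11), (23,G1,12.5), (23,G3,12.5), (24,G2,14), (29,G3,15)
Step 2: Sum ranks within each group.
R_1 = 31 (n_1 = 5)
R_2 = 37 (n_2 = 5)
R_3 = 52 (n_3 = 5)
Step 3: H = 12/(N(N+1)) * sum(R_i^2/n_i) - 3(N+1)
     = 12/(15*16) * (31^2/5 + 37^2/5 + 52^2/5) - 3*16
     = 0.050000 * 1006.8 - 48
     = 2.340000.
Step 4: Ties present; correction factor C = 1 - 12/(15^3 - 15) = 0.996429. Corrected H = 2.340000 / 0.996429 = 2.348387.
Step 5: Under H0, H ~ chi^2(2); p-value = 0.309068.
Step 6: alpha = 0.05. fail to reject H0.

H = 2.3484, df = 2, p = 0.309068, fail to reject H0.


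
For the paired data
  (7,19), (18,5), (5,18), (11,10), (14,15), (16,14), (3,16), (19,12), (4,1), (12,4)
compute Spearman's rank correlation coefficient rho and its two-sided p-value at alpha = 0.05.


Step 1: Rank x and y separately (midranks; no ties here).
rank(x): 7->4, 18->9, 5->3, 11->5, 14->7, 16->8, 3->1, 19->10, 4->2, 12->6
rank(y): 19->10, 5->3, 18->9, 10->4, 15->7, 14->6, 16->8, 12->5, 1->1, 4->2
Step 2: d_i = R_x(i) - R_y(i); compute d_i^2.
  (4-10)^2=36, (9-3)^2=36, (3-9)^2=36, (5-4)^2=1, (7-7)^2=0, (8-6)^2=4, (1-8)^2=49, (10-5)^2=25, (2-1)^2=1, (6-2)^2=16
sum(d^2) = 204.
Step 3: rho = 1 - 6*204 / (10*(10^2 - 1)) = 1 - 1224/990 = -0.236364.
Step 4: Under H0, t = rho * sqrt((n-2)/(1-rho^2)) = -0.6880 ~ t(8).
Step 5: Two-sided p-value from the t-distribution with 8 df = 0.510885.
Step 6: alpha = 0.05. fail to reject H0.

rho = -0.2364, p = 0.510885, fail to reject H0 at alpha = 0.05.


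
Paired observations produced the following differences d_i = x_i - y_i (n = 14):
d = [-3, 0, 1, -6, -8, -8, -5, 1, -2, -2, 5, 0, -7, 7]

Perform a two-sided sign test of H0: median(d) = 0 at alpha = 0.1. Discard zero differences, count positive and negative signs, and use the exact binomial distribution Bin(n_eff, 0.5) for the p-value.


Step 1: Discard zero differences. Original n = 14; n_eff = number of nonzero differences = 12.
Nonzero differences (with sign): -3, +1, -6, -8, -8, -5, +1, -2, -2, +5, -7, +7
Step 2: Count signs: positive = 4, negative = 8.
Step 3: Under H0: P(positive) = 0.5, so the number of positives S ~ Bin(12, 0.5).
Step 4: Two-sided exact p-value = sum of Bin(12,0.5) probabilities at or below the observed probability = 0.387695.
Step 5: alpha = 0.1. fail to reject H0.

n_eff = 12, pos = 4, neg = 8, p = 0.387695, fail to reject H0.


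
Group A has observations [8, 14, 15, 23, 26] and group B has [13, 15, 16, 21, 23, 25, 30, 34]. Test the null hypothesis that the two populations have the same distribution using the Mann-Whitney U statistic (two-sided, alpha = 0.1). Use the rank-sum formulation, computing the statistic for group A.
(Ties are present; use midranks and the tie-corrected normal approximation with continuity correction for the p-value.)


Step 1: Combine and sort all 13 observations; assign midranks.
sorted (value, group): (8,X), (13,Y), (14,X), (15,X), (15,Y), (16,Y), (21,Y), (23,X), (23,Y), (25,Y), (26,X), (30,Y), (34,Y)
ranks: 8->1, 13->2, 14->3, 15->4.5, 15->4.5, 16->6, 21->7, 23->8.5, 23->8.5, 25->10, 26->11, 30->12, 34->13
Step 2: Rank sum for X: R1 = 1 + 3 + 4.5 + 8.5 + 11 = 28.
Step 3: U_X = R1 - n1(n1+1)/2 = 28 - 5*6/2 = 28 - 15 = 13.
       U_Y = n1*n2 - U_X = 40 - 13 = 27.
Step 4: Ties are present, so use the tie-corrected normal approximation (with continuity correction) for the p-value.
Step 5: p-value = 0.340019; compare to alpha = 0.1. fail to reject H0.

U_X = 13, p = 0.340019, fail to reject H0 at alpha = 0.1.


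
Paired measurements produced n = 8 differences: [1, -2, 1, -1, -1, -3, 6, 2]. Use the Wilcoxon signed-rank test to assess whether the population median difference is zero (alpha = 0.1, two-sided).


Step 1: Drop any zero differences (none here) and take |d_i|.
|d| = [1, 2, 1, 1, 1, 3, 6, 2]
Step 2: Midrank |d_i| (ties get averaged ranks).
ranks: |1|->2.5, |2|->5.5, |1|->2.5, |1|->2.5, |1|->2.5, |3|->7, |6|->8, |2|->5.5
Step 3: Attach original signs; sum ranks with positive sign and with negative sign.
W+ = 2.5 + 2.5 + 8 + 5.5 = 18.5
W- = 5.5 + 2.5 + 2.5 + 7 = 17.5
(Check: W+ + W- = 36 should equal n(n+1)/2 = 36.)
Step 4: Test statistic W = min(W+, W-) = 17.5.
Step 5: Ties in |d|, so use the tie-corrected normal approximation.
        E[W] = n(n+1)/4 = 8*9/4 = 18.
        Tie groups: |d|=1 (t=4), |d|=2 (t=2); sum(t^3 - t) = 66.
        Var[W] = n(n+1)(2n+1)/24 - sum(t^3-t)/48 = 1224/24 - 66/48 = 49.625.
        z = (W - E[W]) / sqrt(Var[W]) = (17.5 - 18) / 7.0445 = -0.0710.
        Two-sided p = 2*Phi(z) = 0.943416.
Step 6: alpha = 0.1. fail to reject H0.

W+ = 18.5, W- = 17.5, W = min = 17.5, p = 0.943416, fail to reject H0.


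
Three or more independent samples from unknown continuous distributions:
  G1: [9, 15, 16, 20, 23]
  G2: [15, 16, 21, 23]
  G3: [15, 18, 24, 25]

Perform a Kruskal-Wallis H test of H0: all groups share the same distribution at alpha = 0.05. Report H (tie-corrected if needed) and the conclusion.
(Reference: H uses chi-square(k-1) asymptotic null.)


Step 1: Combine all N = 13 observations and assign midranks.
sorted (value, group, rank): (9,G1,1), (15,G1,3), (15,G2,3), (15,G3,3), (16,G1,5.5), (16,G2,5.5), (18,G3,7), (20,G1,8), (21,G2,9), (23,G1,10.5), (23,G2,10.5), (24,G3,12), (25,G3,13)
Step 2: Sum ranks within each group.
R_1 = 28 (n_1 = 5)
R_2 = 28 (n_2 = 4)
R_3 = 35 (n_3 = 4)
Step 3: H = 12/(N(N+1)) * sum(R_i^2/n_i) - 3(N+1)
     = 12/(13*14) * (28^2/5 + 28^2/4 + 35^2/4) - 3*14
     = 0.065934 * 659.05 - 42
     = 1.453846.
Step 4: Ties present; correction factor C = 1 - 36/(13^3 - 13) = 0.983516. Corrected H = 1.453846 / 0.983516 = 1.478212.
Step 5: Under H0, H ~ chi^2(2); p-value = 0.477541.
Step 6: alpha = 0.05. fail to reject H0.

H = 1.4782, df = 2, p = 0.477541, fail to reject H0.


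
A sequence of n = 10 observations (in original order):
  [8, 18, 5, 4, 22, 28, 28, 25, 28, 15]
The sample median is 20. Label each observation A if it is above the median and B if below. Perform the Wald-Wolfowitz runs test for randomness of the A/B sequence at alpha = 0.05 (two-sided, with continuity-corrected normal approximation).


Step 1: Compute median = 20; label A = above, B = below.
Labels in order: BBBBAAAAAB  (n_A = 5, n_B = 5)
Step 2: Count runs R = 3.
Step 3: Under H0 (random ordering), E[R] = 2*n_A*n_B/(n_A+n_B) + 1 = 2*5*5/10 + 1 = 6.0000.
        Var[R] = 2*n_A*n_B*(2*n_A*n_B - n_A - n_B) / ((n_A+n_B)^2 * (n_A+n_B-1)) = 2000/900 = 2.2222.
        SD[R] = 1.4907.
Step 4: Continuity-corrected z = (R + 0.5 - E[R]) / SD[R] = (3 + 0.5 - 6.0000) / 1.4907 = -1.6771.
Step 5: Two-sided p-value via normal approximation = 2*(1 - Phi(|z|)) = 0.093533.
Step 6: alpha = 0.05. fail to reject H0.

R = 3, z = -1.6771, p = 0.093533, fail to reject H0.


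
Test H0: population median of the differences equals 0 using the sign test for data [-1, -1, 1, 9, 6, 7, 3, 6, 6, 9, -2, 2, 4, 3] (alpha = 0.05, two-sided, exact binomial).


Step 1: Discard zero differences. Original n = 14; n_eff = number of nonzero differences = 14.
Nonzero differences (with sign): -1, -1, +1, +9, +6, +7, +3, +6, +6, +9, -2, +2, +4, +3
Step 2: Count signs: positive = 11, negative = 3.
Step 3: Under H0: P(positive) = 0.5, so the number of positives S ~ Bin(14, 0.5).
Step 4: Two-sided exact p-value = sum of Bin(14,0.5) probabilities at or below the observed probability = 0.057373.
Step 5: alpha = 0.05. fail to reject H0.

n_eff = 14, pos = 11, neg = 3, p = 0.057373, fail to reject H0.


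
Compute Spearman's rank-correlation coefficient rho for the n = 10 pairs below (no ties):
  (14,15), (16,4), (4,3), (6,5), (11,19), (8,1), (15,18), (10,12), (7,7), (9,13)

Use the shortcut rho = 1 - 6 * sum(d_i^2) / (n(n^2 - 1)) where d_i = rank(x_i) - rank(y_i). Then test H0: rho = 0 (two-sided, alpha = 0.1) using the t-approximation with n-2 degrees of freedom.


Step 1: Rank x and y separately (midranks; no ties here).
rank(x): 14->8, 16->10, 4->1, 6->2, 11->7, 8->4, 15->9, 10->6, 7->3, 9->5
rank(y): 15->8, 4->3, 3->2, 5->4, 19->10, 1->1, 18->9, 12->6, 7->5, 13->7
Step 2: d_i = R_x(i) - R_y(i); compute d_i^2.
  (8-8)^2=0, (10-3)^2=49, (1-2)^2=1, (2-4)^2=4, (7-10)^2=9, (4-1)^2=9, (9-9)^2=0, (6-6)^2=0, (3-5)^2=4, (5-7)^2=4
sum(d^2) = 80.
Step 3: rho = 1 - 6*80 / (10*(10^2 - 1)) = 1 - 480/990 = 0.515152.
Step 4: Under H0, t = rho * sqrt((n-2)/(1-rho^2)) = 1.7000 ~ t(8).
Step 5: Two-sided p-value from the t-distribution with 8 df = 0.127553.
Step 6: alpha = 0.1. fail to reject H0.

rho = 0.5152, p = 0.127553, fail to reject H0 at alpha = 0.1.


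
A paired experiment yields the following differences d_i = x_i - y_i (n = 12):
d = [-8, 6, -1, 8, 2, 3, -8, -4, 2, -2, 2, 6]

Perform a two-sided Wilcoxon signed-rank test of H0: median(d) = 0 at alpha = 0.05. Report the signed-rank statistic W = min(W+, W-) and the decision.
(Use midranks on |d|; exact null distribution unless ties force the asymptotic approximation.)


Step 1: Drop any zero differences (none here) and take |d_i|.
|d| = [8, 6, 1, 8, 2, 3, 8, 4, 2, 2, 2, 6]
Step 2: Midrank |d_i| (ties get averaged ranks).
ranks: |8|->11, |6|->8.5, |1|->1, |8|->11, |2|->3.5, |3|->6, |8|->11, |4|->7, |2|->3.5, |2|->3.5, |2|->3.5, |6|->8.5
Step 3: Attach original signs; sum ranks with positive sign and with negative sign.
W+ = 8.5 + 11 + 3.5 + 6 + 3.5 + 3.5 + 8.5 = 44.5
W- = 11 + 1 + 11 + 7 + 3.5 = 33.5
(Check: W+ + W- = 78 should equal n(n+1)/2 = 78.)
Step 4: Test statistic W = min(W+, W-) = 33.5.
Step 5: Ties in |d|, so use the tie-corrected normal approximation.
        E[W] = n(n+1)/4 = 12*13/4 = 39.
        Tie groups: |d|=2 (t=4), |d|=6 (t=2), |d|=8 (t=3); sum(t^3 - t) = 90.
        Var[W] = n(n+1)(2n+1)/24 - sum(t^3-t)/48 = 3900/24 - 90/48 = 160.625.
        z = (W - E[W]) / sqrt(Var[W]) = (33.5 - 39) / 12.6738 = -0.4340.
        Two-sided p = 2*Phi(z) = 0.664313.
Step 6: alpha = 0.05. fail to reject H0.

W+ = 44.5, W- = 33.5, W = min = 33.5, p = 0.664313, fail to reject H0.


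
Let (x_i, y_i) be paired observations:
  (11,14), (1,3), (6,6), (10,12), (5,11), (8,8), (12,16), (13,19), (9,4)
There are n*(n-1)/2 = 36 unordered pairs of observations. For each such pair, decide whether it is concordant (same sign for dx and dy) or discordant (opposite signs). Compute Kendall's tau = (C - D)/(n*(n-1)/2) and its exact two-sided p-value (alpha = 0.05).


Step 1: Enumerate the 36 unordered pairs (i,j) with i<j and classify each by sign(x_j-x_i) * sign(y_j-y_i).
  (1,2):dx=-10,dy=-11->C; (1,3):dx=-5,dy=-8->C; (1,4):dx=-1,dy=-2->C; (1,5):dx=-6,dy=-3->C
  (1,6):dx=-3,dy=-6->C; (1,7):dx=+1,dy=+2->C; (1,8):dx=+2,dy=+5->C; (1,9):dx=-2,dy=-10->C
  (2,3):dx=+5,dy=+3->C; (2,4):dx=+9,dy=+9->C; (2,5):dx=+4,dy=+8->C; (2,6):dx=+7,dy=+5->C
  (2,7):dx=+11,dy=+13->C; (2,8):dx=+12,dy=+16->C; (2,9):dx=+8,dy=+1->C; (3,4):dx=+4,dy=+6->C
  (3,5):dx=-1,dy=+5->D; (3,6):dx=+2,dy=+2->C; (3,7):dx=+6,dy=+10->C; (3,8):dx=+7,dy=+13->C
  (3,9):dx=+3,dy=-2->D; (4,5):dx=-5,dy=-1->C; (4,6):dx=-2,dy=-4->C; (4,7):dx=+2,dy=+4->C
  (4,8):dx=+3,dy=+7->C; (4,9):dx=-1,dy=-8->C; (5,6):dx=+3,dy=-3->D; (5,7):dx=+7,dy=+5->C
  (5,8):dx=+8,dy=+8->C; (5,9):dx=+4,dy=-7->D; (6,7):dx=+4,dy=+8->C; (6,8):dx=+5,dy=+11->C
  (6,9):dx=+1,dy=-4->D; (7,8):dx=+1,dy=+3->C; (7,9):dx=-3,dy=-12->C; (8,9):dx=-4,dy=-15->C
Step 2: C = 31, D = 5, total pairs = 36.
Step 3: tau = (C - D)/(n(n-1)/2) = (31 - 5)/36 = 0.722222.
Step 4: Exact two-sided p-value (enumerate n! = 362880 permutations of y under H0): p = 0.005886.
Step 5: alpha = 0.05. reject H0.

tau_b = 0.7222 (C=31, D=5), p = 0.005886, reject H0.


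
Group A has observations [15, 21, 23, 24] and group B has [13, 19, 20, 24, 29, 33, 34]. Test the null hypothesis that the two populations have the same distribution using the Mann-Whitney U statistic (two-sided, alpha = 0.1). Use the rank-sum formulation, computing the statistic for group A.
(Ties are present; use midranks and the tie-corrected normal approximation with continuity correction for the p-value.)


Step 1: Combine and sort all 11 observations; assign midranks.
sorted (value, group): (13,Y), (15,X), (19,Y), (20,Y), (21,X), (23,X), (24,X), (24,Y), (29,Y), (33,Y), (34,Y)
ranks: 13->1, 15->2, 19->3, 20->4, 21->5, 23->6, 24->7.5, 24->7.5, 29->9, 33->10, 34->11
Step 2: Rank sum for X: R1 = 2 + 5 + 6 + 7.5 = 20.5.
Step 3: U_X = R1 - n1(n1+1)/2 = 20.5 - 4*5/2 = 20.5 - 10 = 10.5.
       U_Y = n1*n2 - U_X = 28 - 10.5 = 17.5.
Step 4: Ties are present, so use the tie-corrected normal approximation (with continuity correction) for the p-value.
Step 5: p-value = 0.569872; compare to alpha = 0.1. fail to reject H0.

U_X = 10.5, p = 0.569872, fail to reject H0 at alpha = 0.1.


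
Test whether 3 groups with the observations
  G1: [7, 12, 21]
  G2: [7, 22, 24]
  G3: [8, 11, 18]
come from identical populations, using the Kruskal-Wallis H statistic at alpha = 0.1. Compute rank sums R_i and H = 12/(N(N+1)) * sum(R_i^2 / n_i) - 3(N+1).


Step 1: Combine all N = 9 observations and assign midranks.
sorted (value, group, rank): (7,G1,1.5), (7,G2,1.5), (8,G3,3), (11,G3,4), (12,G1,5), (18,G3,6), (21,G1,7), (22,G2,8), (24,G2,9)
Step 2: Sum ranks within each group.
R_1 = 13.5 (n_1 = 3)
R_2 = 18.5 (n_2 = 3)
R_3 = 13 (n_3 = 3)
Step 3: H = 12/(N(N+1)) * sum(R_i^2/n_i) - 3(N+1)
     = 12/(9*10) * (13.5^2/3 + 18.5^2/3 + 13^2/3) - 3*10
     = 0.133333 * 231.167 - 30
     = 0.822222.
Step 4: Ties present; correction factor C = 1 - 6/(9^3 - 9) = 0.991667. Corrected H = 0.822222 / 0.991667 = 0.829132.
Step 5: Under H0, H ~ chi^2(2); p-value = 0.660627.
Step 6: alpha = 0.1. fail to reject H0.

H = 0.8291, df = 2, p = 0.660627, fail to reject H0.


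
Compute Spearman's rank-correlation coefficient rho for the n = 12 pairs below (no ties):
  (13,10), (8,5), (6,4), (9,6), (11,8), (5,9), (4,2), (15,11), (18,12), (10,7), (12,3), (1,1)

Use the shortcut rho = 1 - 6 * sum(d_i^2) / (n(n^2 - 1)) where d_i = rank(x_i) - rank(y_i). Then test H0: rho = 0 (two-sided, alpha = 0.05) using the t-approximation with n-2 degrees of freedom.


Step 1: Rank x and y separately (midranks; no ties here).
rank(x): 13->10, 8->5, 6->4, 9->6, 11->8, 5->3, 4->2, 15->11, 18->12, 10->7, 12->9, 1->1
rank(y): 10->10, 5->5, 4->4, 6->6, 8->8, 9->9, 2->2, 11->11, 12->12, 7->7, 3->3, 1->1
Step 2: d_i = R_x(i) - R_y(i); compute d_i^2.
  (10-10)^2=0, (5-5)^2=0, (4-4)^2=0, (6-6)^2=0, (8-8)^2=0, (3-9)^2=36, (2-2)^2=0, (11-11)^2=0, (12-12)^2=0, (7-7)^2=0, (9-3)^2=36, (1-1)^2=0
sum(d^2) = 72.
Step 3: rho = 1 - 6*72 / (12*(12^2 - 1)) = 1 - 432/1716 = 0.748252.
Step 4: Under H0, t = rho * sqrt((n-2)/(1-rho^2)) = 3.5667 ~ t(10).
Step 5: Two-sided p-value from the t-distribution with 10 df = 0.005124.
Step 6: alpha = 0.05. reject H0.

rho = 0.7483, p = 0.005124, reject H0 at alpha = 0.05.


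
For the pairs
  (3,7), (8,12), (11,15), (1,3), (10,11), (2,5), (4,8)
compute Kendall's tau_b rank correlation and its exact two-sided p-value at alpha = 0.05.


Step 1: Enumerate the 21 unordered pairs (i,j) with i<j and classify each by sign(x_j-x_i) * sign(y_j-y_i).
  (1,2):dx=+5,dy=+5->C; (1,3):dx=+8,dy=+8->C; (1,4):dx=-2,dy=-4->C; (1,5):dx=+7,dy=+4->C
  (1,6):dx=-1,dy=-2->C; (1,7):dx=+1,dy=+1->C; (2,3):dx=+3,dy=+3->C; (2,4):dx=-7,dy=-9->C
  (2,5):dx=+2,dy=-1->D; (2,6):dx=-6,dy=-7->C; (2,7):dx=-4,dy=-4->C; (3,4):dx=-10,dy=-12->C
  (3,5):dx=-1,dy=-4->C; (3,6):dx=-9,dy=-10->C; (3,7):dx=-7,dy=-7->C; (4,5):dx=+9,dy=+8->C
  (4,6):dx=+1,dy=+2->C; (4,7):dx=+3,dy=+5->C; (5,6):dx=-8,dy=-6->C; (5,7):dx=-6,dy=-3->C
  (6,7):dx=+2,dy=+3->C
Step 2: C = 20, D = 1, total pairs = 21.
Step 3: tau = (C - D)/(n(n-1)/2) = (20 - 1)/21 = 0.904762.
Step 4: Exact two-sided p-value (enumerate n! = 5040 permutations of y under H0): p = 0.002778.
Step 5: alpha = 0.05. reject H0.

tau_b = 0.9048 (C=20, D=1), p = 0.002778, reject H0.


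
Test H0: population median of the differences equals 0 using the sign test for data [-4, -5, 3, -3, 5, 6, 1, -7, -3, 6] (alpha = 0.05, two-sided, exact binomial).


Step 1: Discard zero differences. Original n = 10; n_eff = number of nonzero differences = 10.
Nonzero differences (with sign): -4, -5, +3, -3, +5, +6, +1, -7, -3, +6
Step 2: Count signs: positive = 5, negative = 5.
Step 3: Under H0: P(positive) = 0.5, so the number of positives S ~ Bin(10, 0.5).
Step 4: Two-sided exact p-value = sum of Bin(10,0.5) probabilities at or below the observed probability = 1.000000.
Step 5: alpha = 0.05. fail to reject H0.

n_eff = 10, pos = 5, neg = 5, p = 1.000000, fail to reject H0.


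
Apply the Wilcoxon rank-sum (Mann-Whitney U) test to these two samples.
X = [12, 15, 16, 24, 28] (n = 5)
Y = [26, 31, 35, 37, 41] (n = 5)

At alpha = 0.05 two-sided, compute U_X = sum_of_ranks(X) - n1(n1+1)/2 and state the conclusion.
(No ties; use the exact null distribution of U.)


Step 1: Combine and sort all 10 observations; assign midranks.
sorted (value, group): (12,X), (15,X), (16,X), (24,X), (26,Y), (28,X), (31,Y), (35,Y), (37,Y), (41,Y)
ranks: 12->1, 15->2, 16->3, 24->4, 26->5, 28->6, 31->7, 35->8, 37->9, 41->10
Step 2: Rank sum for X: R1 = 1 + 2 + 3 + 4 + 6 = 16.
Step 3: U_X = R1 - n1(n1+1)/2 = 16 - 5*6/2 = 16 - 15 = 1.
       U_Y = n1*n2 - U_X = 25 - 1 = 24.
Step 4: No ties, so the exact null distribution of U (based on enumerating the C(10,5) = 252 equally likely rank assignments) gives the two-sided p-value.
Step 5: p-value = 0.015873; compare to alpha = 0.05. reject H0.

U_X = 1, p = 0.015873, reject H0 at alpha = 0.05.


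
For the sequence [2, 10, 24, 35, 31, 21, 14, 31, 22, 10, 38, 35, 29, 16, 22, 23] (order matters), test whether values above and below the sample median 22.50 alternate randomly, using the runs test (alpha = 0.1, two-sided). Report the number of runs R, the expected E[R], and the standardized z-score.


Step 1: Compute median = 22.50; label A = above, B = below.
Labels in order: BBAAABBABBAAABBA  (n_A = 8, n_B = 8)
Step 2: Count runs R = 8.
Step 3: Under H0 (random ordering), E[R] = 2*n_A*n_B/(n_A+n_B) + 1 = 2*8*8/16 + 1 = 9.0000.
        Var[R] = 2*n_A*n_B*(2*n_A*n_B - n_A - n_B) / ((n_A+n_B)^2 * (n_A+n_B-1)) = 14336/3840 = 3.7333.
        SD[R] = 1.9322.
Step 4: Continuity-corrected z = (R + 0.5 - E[R]) / SD[R] = (8 + 0.5 - 9.0000) / 1.9322 = -0.2588.
Step 5: Two-sided p-value via normal approximation = 2*(1 - Phi(|z|)) = 0.795809.
Step 6: alpha = 0.1. fail to reject H0.

R = 8, z = -0.2588, p = 0.795809, fail to reject H0.


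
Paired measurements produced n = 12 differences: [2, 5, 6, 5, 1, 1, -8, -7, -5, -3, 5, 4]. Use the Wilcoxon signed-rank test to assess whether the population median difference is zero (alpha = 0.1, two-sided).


Step 1: Drop any zero differences (none here) and take |d_i|.
|d| = [2, 5, 6, 5, 1, 1, 8, 7, 5, 3, 5, 4]
Step 2: Midrank |d_i| (ties get averaged ranks).
ranks: |2|->3, |5|->7.5, |6|->10, |5|->7.5, |1|->1.5, |1|->1.5, |8|->12, |7|->11, |5|->7.5, |3|->4, |5|->7.5, |4|->5
Step 3: Attach original signs; sum ranks with positive sign and with negative sign.
W+ = 3 + 7.5 + 10 + 7.5 + 1.5 + 1.5 + 7.5 + 5 = 43.5
W- = 12 + 11 + 7.5 + 4 = 34.5
(Check: W+ + W- = 78 should equal n(n+1)/2 = 78.)
Step 4: Test statistic W = min(W+, W-) = 34.5.
Step 5: Ties in |d|, so use the tie-corrected normal approximation.
        E[W] = n(n+1)/4 = 12*13/4 = 39.
        Tie groups: |d|=1 (t=2), |d|=5 (t=4); sum(t^3 - t) = 66.
        Var[W] = n(n+1)(2n+1)/24 - sum(t^3-t)/48 = 3900/24 - 66/48 = 161.125.
        z = (W - E[W]) / sqrt(Var[W]) = (34.5 - 39) / 12.6935 = -0.3545.
        Two-sided p = 2*Phi(z) = 0.722955.
Step 6: alpha = 0.1. fail to reject H0.

W+ = 43.5, W- = 34.5, W = min = 34.5, p = 0.722955, fail to reject H0.


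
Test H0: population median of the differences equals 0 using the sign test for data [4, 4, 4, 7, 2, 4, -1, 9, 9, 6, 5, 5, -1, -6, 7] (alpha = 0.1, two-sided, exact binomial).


Step 1: Discard zero differences. Original n = 15; n_eff = number of nonzero differences = 15.
Nonzero differences (with sign): +4, +4, +4, +7, +2, +4, -1, +9, +9, +6, +5, +5, -1, -6, +7
Step 2: Count signs: positive = 12, negative = 3.
Step 3: Under H0: P(positive) = 0.5, so the number of positives S ~ Bin(15, 0.5).
Step 4: Two-sided exact p-value = sum of Bin(15,0.5) probabilities at or below the observed probability = 0.035156.
Step 5: alpha = 0.1. reject H0.

n_eff = 15, pos = 12, neg = 3, p = 0.035156, reject H0.


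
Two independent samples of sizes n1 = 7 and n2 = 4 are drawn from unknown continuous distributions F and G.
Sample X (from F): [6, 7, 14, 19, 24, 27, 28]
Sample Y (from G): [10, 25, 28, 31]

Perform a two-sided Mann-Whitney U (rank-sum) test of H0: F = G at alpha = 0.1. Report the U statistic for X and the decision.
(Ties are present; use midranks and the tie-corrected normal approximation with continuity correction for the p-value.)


Step 1: Combine and sort all 11 observations; assign midranks.
sorted (value, group): (6,X), (7,X), (10,Y), (14,X), (19,X), (24,X), (25,Y), (27,X), (28,X), (28,Y), (31,Y)
ranks: 6->1, 7->2, 10->3, 14->4, 19->5, 24->6, 25->7, 27->8, 28->9.5, 28->9.5, 31->11
Step 2: Rank sum for X: R1 = 1 + 2 + 4 + 5 + 6 + 8 + 9.5 = 35.5.
Step 3: U_X = R1 - n1(n1+1)/2 = 35.5 - 7*8/2 = 35.5 - 28 = 7.5.
       U_Y = n1*n2 - U_X = 28 - 7.5 = 20.5.
Step 4: Ties are present, so use the tie-corrected normal approximation (with continuity correction) for the p-value.
Step 5: p-value = 0.255756; compare to alpha = 0.1. fail to reject H0.

U_X = 7.5, p = 0.255756, fail to reject H0 at alpha = 0.1.


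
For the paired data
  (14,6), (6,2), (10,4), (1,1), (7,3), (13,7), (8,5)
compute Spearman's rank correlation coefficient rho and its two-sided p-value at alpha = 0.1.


Step 1: Rank x and y separately (midranks; no ties here).
rank(x): 14->7, 6->2, 10->5, 1->1, 7->3, 13->6, 8->4
rank(y): 6->6, 2->2, 4->4, 1->1, 3->3, 7->7, 5->5
Step 2: d_i = R_x(i) - R_y(i); compute d_i^2.
  (7-6)^2=1, (2-2)^2=0, (5-4)^2=1, (1-1)^2=0, (3-3)^2=0, (6-7)^2=1, (4-5)^2=1
sum(d^2) = 4.
Step 3: rho = 1 - 6*4 / (7*(7^2 - 1)) = 1 - 24/336 = 0.928571.
Step 4: Under H0, t = rho * sqrt((n-2)/(1-rho^2)) = 5.5943 ~ t(5).
Step 5: Two-sided p-value from the t-distribution with 5 df = 0.002519.
Step 6: alpha = 0.1. reject H0.

rho = 0.9286, p = 0.002519, reject H0 at alpha = 0.1.


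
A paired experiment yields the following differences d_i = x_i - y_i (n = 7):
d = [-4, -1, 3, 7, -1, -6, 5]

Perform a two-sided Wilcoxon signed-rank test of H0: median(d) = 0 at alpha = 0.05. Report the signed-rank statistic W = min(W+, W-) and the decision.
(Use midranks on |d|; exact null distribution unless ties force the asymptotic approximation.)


Step 1: Drop any zero differences (none here) and take |d_i|.
|d| = [4, 1, 3, 7, 1, 6, 5]
Step 2: Midrank |d_i| (ties get averaged ranks).
ranks: |4|->4, |1|->1.5, |3|->3, |7|->7, |1|->1.5, |6|->6, |5|->5
Step 3: Attach original signs; sum ranks with positive sign and with negative sign.
W+ = 3 + 7 + 5 = 15
W- = 4 + 1.5 + 1.5 + 6 = 13
(Check: W+ + W- = 28 should equal n(n+1)/2 = 28.)
Step 4: Test statistic W = min(W+, W-) = 13.
Step 5: Ties in |d|, so use the tie-corrected normal approximation.
        E[W] = n(n+1)/4 = 7*8/4 = 14.
        Tie groups: |d|=1 (t=2); sum(t^3 - t) = 6.
        Var[W] = n(n+1)(2n+1)/24 - sum(t^3-t)/48 = 840/24 - 6/48 = 34.875.
        z = (W - E[W]) / sqrt(Var[W]) = (13 - 14) / 5.9055 = -0.1693.
        Two-sided p = 2*Phi(z) = 0.865534.
Step 6: alpha = 0.05. fail to reject H0.

W+ = 15, W- = 13, W = min = 13, p = 0.865534, fail to reject H0.


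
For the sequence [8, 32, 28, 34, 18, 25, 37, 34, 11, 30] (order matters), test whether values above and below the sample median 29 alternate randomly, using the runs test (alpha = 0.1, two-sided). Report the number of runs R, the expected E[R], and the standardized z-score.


Step 1: Compute median = 29; label A = above, B = below.
Labels in order: BABABBAABA  (n_A = 5, n_B = 5)
Step 2: Count runs R = 8.
Step 3: Under H0 (random ordering), E[R] = 2*n_A*n_B/(n_A+n_B) + 1 = 2*5*5/10 + 1 = 6.0000.
        Var[R] = 2*n_A*n_B*(2*n_A*n_B - n_A - n_B) / ((n_A+n_B)^2 * (n_A+n_B-1)) = 2000/900 = 2.2222.
        SD[R] = 1.4907.
Step 4: Continuity-corrected z = (R - 0.5 - E[R]) / SD[R] = (8 - 0.5 - 6.0000) / 1.4907 = 1.0062.
Step 5: Two-sided p-value via normal approximation = 2*(1 - Phi(|z|)) = 0.314305.
Step 6: alpha = 0.1. fail to reject H0.

R = 8, z = 1.0062, p = 0.314305, fail to reject H0.


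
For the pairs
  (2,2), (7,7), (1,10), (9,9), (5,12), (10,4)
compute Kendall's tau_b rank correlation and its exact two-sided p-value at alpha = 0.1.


Step 1: Enumerate the 15 unordered pairs (i,j) with i<j and classify each by sign(x_j-x_i) * sign(y_j-y_i).
  (1,2):dx=+5,dy=+5->C; (1,3):dx=-1,dy=+8->D; (1,4):dx=+7,dy=+7->C; (1,5):dx=+3,dy=+10->C
  (1,6):dx=+8,dy=+2->C; (2,3):dx=-6,dy=+3->D; (2,4):dx=+2,dy=+2->C; (2,5):dx=-2,dy=+5->D
  (2,6):dx=+3,dy=-3->D; (3,4):dx=+8,dy=-1->D; (3,5):dx=+4,dy=+2->C; (3,6):dx=+9,dy=-6->D
  (4,5):dx=-4,dy=+3->D; (4,6):dx=+1,dy=-5->D; (5,6):dx=+5,dy=-8->D
Step 2: C = 6, D = 9, total pairs = 15.
Step 3: tau = (C - D)/(n(n-1)/2) = (6 - 9)/15 = -0.200000.
Step 4: Exact two-sided p-value (enumerate n! = 720 permutations of y under H0): p = 0.719444.
Step 5: alpha = 0.1. fail to reject H0.

tau_b = -0.2000 (C=6, D=9), p = 0.719444, fail to reject H0.


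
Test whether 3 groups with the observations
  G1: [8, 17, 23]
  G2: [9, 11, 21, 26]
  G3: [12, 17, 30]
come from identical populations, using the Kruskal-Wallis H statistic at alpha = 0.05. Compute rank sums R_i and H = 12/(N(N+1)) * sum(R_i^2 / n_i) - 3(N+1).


Step 1: Combine all N = 10 observations and assign midranks.
sorted (value, group, rank): (8,G1,1), (9,G2,2), (11,G2,3), (12,G3,4), (17,G1,5.5), (17,G3,5.5), (21,G2,7), (23,G1,8), (26,G2,9), (30,G3,10)
Step 2: Sum ranks within each group.
R_1 = 14.5 (n_1 = 3)
R_2 = 21 (n_2 = 4)
R_3 = 19.5 (n_3 = 3)
Step 3: H = 12/(N(N+1)) * sum(R_i^2/n_i) - 3(N+1)
     = 12/(10*11) * (14.5^2/3 + 21^2/4 + 19.5^2/3) - 3*11
     = 0.109091 * 307.083 - 33
     = 0.500000.
Step 4: Ties present; correction factor C = 1 - 6/(10^3 - 10) = 0.993939. Corrected H = 0.500000 / 0.993939 = 0.503049.
Step 5: Under H0, H ~ chi^2(2); p-value = 0.777614.
Step 6: alpha = 0.05. fail to reject H0.

H = 0.5030, df = 2, p = 0.777614, fail to reject H0.
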